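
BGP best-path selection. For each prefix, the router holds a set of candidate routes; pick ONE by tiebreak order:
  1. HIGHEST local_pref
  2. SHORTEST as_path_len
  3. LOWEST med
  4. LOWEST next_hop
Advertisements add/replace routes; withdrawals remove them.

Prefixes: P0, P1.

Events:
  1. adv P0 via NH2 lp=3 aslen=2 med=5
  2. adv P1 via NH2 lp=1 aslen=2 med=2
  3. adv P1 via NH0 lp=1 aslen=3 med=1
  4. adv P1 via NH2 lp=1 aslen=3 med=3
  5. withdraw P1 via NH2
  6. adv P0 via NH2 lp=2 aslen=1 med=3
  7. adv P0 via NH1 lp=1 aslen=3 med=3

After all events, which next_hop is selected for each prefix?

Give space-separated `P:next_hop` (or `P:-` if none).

Op 1: best P0=NH2 P1=-
Op 2: best P0=NH2 P1=NH2
Op 3: best P0=NH2 P1=NH2
Op 4: best P0=NH2 P1=NH0
Op 5: best P0=NH2 P1=NH0
Op 6: best P0=NH2 P1=NH0
Op 7: best P0=NH2 P1=NH0

Answer: P0:NH2 P1:NH0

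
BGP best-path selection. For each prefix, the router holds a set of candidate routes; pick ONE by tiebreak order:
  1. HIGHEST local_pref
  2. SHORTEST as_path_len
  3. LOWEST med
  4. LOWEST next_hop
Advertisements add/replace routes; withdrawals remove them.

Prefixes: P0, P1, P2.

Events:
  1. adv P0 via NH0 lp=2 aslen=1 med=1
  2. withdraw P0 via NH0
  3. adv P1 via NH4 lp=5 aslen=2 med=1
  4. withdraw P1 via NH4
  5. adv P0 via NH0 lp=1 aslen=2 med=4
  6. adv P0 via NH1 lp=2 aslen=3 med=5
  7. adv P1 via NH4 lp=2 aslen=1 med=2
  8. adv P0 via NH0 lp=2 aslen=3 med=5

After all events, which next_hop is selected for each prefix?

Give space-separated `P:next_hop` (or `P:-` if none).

Answer: P0:NH0 P1:NH4 P2:-

Derivation:
Op 1: best P0=NH0 P1=- P2=-
Op 2: best P0=- P1=- P2=-
Op 3: best P0=- P1=NH4 P2=-
Op 4: best P0=- P1=- P2=-
Op 5: best P0=NH0 P1=- P2=-
Op 6: best P0=NH1 P1=- P2=-
Op 7: best P0=NH1 P1=NH4 P2=-
Op 8: best P0=NH0 P1=NH4 P2=-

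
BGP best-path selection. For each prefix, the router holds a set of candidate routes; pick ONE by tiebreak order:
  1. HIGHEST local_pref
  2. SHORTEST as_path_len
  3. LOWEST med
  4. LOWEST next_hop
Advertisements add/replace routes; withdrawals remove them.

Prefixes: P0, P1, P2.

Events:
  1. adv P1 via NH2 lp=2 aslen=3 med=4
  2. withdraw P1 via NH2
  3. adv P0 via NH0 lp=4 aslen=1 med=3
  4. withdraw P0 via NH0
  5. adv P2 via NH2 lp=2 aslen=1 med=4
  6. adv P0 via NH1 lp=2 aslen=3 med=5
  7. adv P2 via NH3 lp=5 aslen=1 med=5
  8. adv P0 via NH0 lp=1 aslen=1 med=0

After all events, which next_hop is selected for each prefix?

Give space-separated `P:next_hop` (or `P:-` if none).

Answer: P0:NH1 P1:- P2:NH3

Derivation:
Op 1: best P0=- P1=NH2 P2=-
Op 2: best P0=- P1=- P2=-
Op 3: best P0=NH0 P1=- P2=-
Op 4: best P0=- P1=- P2=-
Op 5: best P0=- P1=- P2=NH2
Op 6: best P0=NH1 P1=- P2=NH2
Op 7: best P0=NH1 P1=- P2=NH3
Op 8: best P0=NH1 P1=- P2=NH3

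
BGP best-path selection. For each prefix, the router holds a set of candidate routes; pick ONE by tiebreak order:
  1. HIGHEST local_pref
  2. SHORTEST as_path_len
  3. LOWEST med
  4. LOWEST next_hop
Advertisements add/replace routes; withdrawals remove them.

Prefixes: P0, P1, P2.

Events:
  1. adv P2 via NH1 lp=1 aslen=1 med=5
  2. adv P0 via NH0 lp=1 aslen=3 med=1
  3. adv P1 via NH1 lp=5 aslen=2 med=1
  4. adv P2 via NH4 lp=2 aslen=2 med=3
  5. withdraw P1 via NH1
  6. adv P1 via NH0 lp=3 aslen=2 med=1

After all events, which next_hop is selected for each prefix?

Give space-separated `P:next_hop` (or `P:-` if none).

Op 1: best P0=- P1=- P2=NH1
Op 2: best P0=NH0 P1=- P2=NH1
Op 3: best P0=NH0 P1=NH1 P2=NH1
Op 4: best P0=NH0 P1=NH1 P2=NH4
Op 5: best P0=NH0 P1=- P2=NH4
Op 6: best P0=NH0 P1=NH0 P2=NH4

Answer: P0:NH0 P1:NH0 P2:NH4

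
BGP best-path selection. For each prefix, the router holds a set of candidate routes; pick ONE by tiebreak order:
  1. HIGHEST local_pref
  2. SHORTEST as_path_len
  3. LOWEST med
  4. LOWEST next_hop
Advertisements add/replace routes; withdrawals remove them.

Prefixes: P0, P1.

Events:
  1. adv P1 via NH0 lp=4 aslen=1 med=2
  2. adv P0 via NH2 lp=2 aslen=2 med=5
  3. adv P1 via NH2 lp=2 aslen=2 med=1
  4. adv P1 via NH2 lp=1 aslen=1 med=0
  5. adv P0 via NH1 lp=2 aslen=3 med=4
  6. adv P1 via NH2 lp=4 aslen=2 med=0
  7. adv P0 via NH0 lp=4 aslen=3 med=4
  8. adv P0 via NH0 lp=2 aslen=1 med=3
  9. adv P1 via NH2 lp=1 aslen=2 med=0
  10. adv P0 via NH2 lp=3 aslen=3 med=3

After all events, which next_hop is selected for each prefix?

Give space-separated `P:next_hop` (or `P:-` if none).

Answer: P0:NH2 P1:NH0

Derivation:
Op 1: best P0=- P1=NH0
Op 2: best P0=NH2 P1=NH0
Op 3: best P0=NH2 P1=NH0
Op 4: best P0=NH2 P1=NH0
Op 5: best P0=NH2 P1=NH0
Op 6: best P0=NH2 P1=NH0
Op 7: best P0=NH0 P1=NH0
Op 8: best P0=NH0 P1=NH0
Op 9: best P0=NH0 P1=NH0
Op 10: best P0=NH2 P1=NH0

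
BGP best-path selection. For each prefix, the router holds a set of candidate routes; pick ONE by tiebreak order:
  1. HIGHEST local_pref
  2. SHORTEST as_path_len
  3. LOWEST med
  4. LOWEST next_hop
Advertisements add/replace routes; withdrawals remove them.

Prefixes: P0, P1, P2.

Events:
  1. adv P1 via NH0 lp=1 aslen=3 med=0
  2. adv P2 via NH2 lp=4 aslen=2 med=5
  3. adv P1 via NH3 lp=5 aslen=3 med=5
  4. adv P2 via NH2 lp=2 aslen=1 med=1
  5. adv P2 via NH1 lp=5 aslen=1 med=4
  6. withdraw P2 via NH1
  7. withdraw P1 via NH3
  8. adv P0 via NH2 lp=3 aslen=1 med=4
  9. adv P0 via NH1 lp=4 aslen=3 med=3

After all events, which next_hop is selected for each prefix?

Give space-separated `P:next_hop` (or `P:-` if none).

Answer: P0:NH1 P1:NH0 P2:NH2

Derivation:
Op 1: best P0=- P1=NH0 P2=-
Op 2: best P0=- P1=NH0 P2=NH2
Op 3: best P0=- P1=NH3 P2=NH2
Op 4: best P0=- P1=NH3 P2=NH2
Op 5: best P0=- P1=NH3 P2=NH1
Op 6: best P0=- P1=NH3 P2=NH2
Op 7: best P0=- P1=NH0 P2=NH2
Op 8: best P0=NH2 P1=NH0 P2=NH2
Op 9: best P0=NH1 P1=NH0 P2=NH2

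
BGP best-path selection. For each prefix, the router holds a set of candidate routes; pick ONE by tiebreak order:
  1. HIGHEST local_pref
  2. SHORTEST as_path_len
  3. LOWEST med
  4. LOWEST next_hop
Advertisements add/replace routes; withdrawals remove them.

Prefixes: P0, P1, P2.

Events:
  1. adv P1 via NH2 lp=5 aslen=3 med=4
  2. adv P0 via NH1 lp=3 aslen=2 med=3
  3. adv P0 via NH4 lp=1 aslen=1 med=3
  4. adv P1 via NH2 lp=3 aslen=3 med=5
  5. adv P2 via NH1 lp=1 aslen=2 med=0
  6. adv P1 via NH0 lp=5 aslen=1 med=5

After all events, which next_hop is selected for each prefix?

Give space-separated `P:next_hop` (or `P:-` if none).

Op 1: best P0=- P1=NH2 P2=-
Op 2: best P0=NH1 P1=NH2 P2=-
Op 3: best P0=NH1 P1=NH2 P2=-
Op 4: best P0=NH1 P1=NH2 P2=-
Op 5: best P0=NH1 P1=NH2 P2=NH1
Op 6: best P0=NH1 P1=NH0 P2=NH1

Answer: P0:NH1 P1:NH0 P2:NH1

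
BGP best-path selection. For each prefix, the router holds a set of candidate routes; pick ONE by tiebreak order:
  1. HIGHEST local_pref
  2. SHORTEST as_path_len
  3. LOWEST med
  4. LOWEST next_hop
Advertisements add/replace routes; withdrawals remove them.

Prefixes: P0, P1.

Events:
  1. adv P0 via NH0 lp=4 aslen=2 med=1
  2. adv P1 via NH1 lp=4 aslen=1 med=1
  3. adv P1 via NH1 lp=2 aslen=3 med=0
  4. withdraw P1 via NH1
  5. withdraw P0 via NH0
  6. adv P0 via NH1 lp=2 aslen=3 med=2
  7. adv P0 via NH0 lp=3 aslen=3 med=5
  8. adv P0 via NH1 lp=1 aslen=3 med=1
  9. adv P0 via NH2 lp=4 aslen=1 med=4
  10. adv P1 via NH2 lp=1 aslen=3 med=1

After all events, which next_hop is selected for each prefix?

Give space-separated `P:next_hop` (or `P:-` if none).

Op 1: best P0=NH0 P1=-
Op 2: best P0=NH0 P1=NH1
Op 3: best P0=NH0 P1=NH1
Op 4: best P0=NH0 P1=-
Op 5: best P0=- P1=-
Op 6: best P0=NH1 P1=-
Op 7: best P0=NH0 P1=-
Op 8: best P0=NH0 P1=-
Op 9: best P0=NH2 P1=-
Op 10: best P0=NH2 P1=NH2

Answer: P0:NH2 P1:NH2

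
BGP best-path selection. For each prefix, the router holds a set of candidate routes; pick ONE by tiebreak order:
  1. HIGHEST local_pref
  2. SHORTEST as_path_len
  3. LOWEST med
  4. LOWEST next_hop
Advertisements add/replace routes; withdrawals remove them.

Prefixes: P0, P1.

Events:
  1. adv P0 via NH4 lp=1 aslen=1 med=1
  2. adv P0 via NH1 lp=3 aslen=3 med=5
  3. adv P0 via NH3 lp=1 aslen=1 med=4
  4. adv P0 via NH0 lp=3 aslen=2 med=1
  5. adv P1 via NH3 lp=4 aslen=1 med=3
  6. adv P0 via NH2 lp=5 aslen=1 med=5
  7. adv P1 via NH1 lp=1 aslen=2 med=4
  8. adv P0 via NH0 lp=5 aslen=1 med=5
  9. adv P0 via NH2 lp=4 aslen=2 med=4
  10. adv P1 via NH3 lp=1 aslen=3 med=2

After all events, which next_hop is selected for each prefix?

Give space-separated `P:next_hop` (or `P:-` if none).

Answer: P0:NH0 P1:NH1

Derivation:
Op 1: best P0=NH4 P1=-
Op 2: best P0=NH1 P1=-
Op 3: best P0=NH1 P1=-
Op 4: best P0=NH0 P1=-
Op 5: best P0=NH0 P1=NH3
Op 6: best P0=NH2 P1=NH3
Op 7: best P0=NH2 P1=NH3
Op 8: best P0=NH0 P1=NH3
Op 9: best P0=NH0 P1=NH3
Op 10: best P0=NH0 P1=NH1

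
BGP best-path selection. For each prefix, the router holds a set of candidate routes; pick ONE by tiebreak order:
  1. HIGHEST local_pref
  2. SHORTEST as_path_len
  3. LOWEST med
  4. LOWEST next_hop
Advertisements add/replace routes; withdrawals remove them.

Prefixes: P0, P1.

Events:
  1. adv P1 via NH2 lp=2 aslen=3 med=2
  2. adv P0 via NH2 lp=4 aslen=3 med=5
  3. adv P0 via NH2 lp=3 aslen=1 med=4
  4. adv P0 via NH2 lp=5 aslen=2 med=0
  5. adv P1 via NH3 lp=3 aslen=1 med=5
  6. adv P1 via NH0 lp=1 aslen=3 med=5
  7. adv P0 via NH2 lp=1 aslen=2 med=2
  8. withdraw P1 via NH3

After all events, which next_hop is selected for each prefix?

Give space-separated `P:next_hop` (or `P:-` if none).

Op 1: best P0=- P1=NH2
Op 2: best P0=NH2 P1=NH2
Op 3: best P0=NH2 P1=NH2
Op 4: best P0=NH2 P1=NH2
Op 5: best P0=NH2 P1=NH3
Op 6: best P0=NH2 P1=NH3
Op 7: best P0=NH2 P1=NH3
Op 8: best P0=NH2 P1=NH2

Answer: P0:NH2 P1:NH2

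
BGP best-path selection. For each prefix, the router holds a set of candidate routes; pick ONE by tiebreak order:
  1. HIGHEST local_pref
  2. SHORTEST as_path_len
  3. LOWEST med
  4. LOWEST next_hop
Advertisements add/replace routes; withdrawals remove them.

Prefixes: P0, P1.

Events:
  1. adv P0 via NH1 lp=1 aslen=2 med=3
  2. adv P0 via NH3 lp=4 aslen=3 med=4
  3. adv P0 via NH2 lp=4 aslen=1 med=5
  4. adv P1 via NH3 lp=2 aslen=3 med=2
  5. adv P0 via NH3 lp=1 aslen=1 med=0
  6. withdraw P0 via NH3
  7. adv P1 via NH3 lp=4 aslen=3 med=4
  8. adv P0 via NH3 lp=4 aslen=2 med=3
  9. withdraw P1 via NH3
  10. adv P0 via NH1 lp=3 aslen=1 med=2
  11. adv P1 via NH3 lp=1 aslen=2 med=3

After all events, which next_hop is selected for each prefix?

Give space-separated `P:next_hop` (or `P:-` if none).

Op 1: best P0=NH1 P1=-
Op 2: best P0=NH3 P1=-
Op 3: best P0=NH2 P1=-
Op 4: best P0=NH2 P1=NH3
Op 5: best P0=NH2 P1=NH3
Op 6: best P0=NH2 P1=NH3
Op 7: best P0=NH2 P1=NH3
Op 8: best P0=NH2 P1=NH3
Op 9: best P0=NH2 P1=-
Op 10: best P0=NH2 P1=-
Op 11: best P0=NH2 P1=NH3

Answer: P0:NH2 P1:NH3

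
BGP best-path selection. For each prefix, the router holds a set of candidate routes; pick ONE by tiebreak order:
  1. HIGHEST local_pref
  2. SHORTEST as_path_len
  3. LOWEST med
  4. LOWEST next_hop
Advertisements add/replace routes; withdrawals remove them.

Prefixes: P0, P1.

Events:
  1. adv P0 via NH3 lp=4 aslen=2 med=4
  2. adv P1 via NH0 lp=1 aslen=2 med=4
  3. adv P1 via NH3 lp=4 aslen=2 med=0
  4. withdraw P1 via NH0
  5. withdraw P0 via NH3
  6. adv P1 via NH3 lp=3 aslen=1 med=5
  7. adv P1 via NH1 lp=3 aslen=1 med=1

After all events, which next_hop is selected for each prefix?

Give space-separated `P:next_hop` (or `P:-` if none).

Op 1: best P0=NH3 P1=-
Op 2: best P0=NH3 P1=NH0
Op 3: best P0=NH3 P1=NH3
Op 4: best P0=NH3 P1=NH3
Op 5: best P0=- P1=NH3
Op 6: best P0=- P1=NH3
Op 7: best P0=- P1=NH1

Answer: P0:- P1:NH1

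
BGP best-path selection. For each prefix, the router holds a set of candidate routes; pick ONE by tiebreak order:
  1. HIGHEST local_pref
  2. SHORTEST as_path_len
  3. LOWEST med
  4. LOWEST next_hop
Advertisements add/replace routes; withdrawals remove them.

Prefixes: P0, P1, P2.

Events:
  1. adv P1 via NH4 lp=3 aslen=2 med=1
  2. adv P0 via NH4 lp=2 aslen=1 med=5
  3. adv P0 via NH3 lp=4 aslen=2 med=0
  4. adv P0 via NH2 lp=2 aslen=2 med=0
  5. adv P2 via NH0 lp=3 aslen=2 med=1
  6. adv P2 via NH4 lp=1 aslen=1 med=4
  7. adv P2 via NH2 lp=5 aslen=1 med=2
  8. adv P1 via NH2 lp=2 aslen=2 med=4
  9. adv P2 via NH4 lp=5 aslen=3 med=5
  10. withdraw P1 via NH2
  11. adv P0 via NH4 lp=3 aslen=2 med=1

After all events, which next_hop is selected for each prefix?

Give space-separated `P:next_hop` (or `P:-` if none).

Op 1: best P0=- P1=NH4 P2=-
Op 2: best P0=NH4 P1=NH4 P2=-
Op 3: best P0=NH3 P1=NH4 P2=-
Op 4: best P0=NH3 P1=NH4 P2=-
Op 5: best P0=NH3 P1=NH4 P2=NH0
Op 6: best P0=NH3 P1=NH4 P2=NH0
Op 7: best P0=NH3 P1=NH4 P2=NH2
Op 8: best P0=NH3 P1=NH4 P2=NH2
Op 9: best P0=NH3 P1=NH4 P2=NH2
Op 10: best P0=NH3 P1=NH4 P2=NH2
Op 11: best P0=NH3 P1=NH4 P2=NH2

Answer: P0:NH3 P1:NH4 P2:NH2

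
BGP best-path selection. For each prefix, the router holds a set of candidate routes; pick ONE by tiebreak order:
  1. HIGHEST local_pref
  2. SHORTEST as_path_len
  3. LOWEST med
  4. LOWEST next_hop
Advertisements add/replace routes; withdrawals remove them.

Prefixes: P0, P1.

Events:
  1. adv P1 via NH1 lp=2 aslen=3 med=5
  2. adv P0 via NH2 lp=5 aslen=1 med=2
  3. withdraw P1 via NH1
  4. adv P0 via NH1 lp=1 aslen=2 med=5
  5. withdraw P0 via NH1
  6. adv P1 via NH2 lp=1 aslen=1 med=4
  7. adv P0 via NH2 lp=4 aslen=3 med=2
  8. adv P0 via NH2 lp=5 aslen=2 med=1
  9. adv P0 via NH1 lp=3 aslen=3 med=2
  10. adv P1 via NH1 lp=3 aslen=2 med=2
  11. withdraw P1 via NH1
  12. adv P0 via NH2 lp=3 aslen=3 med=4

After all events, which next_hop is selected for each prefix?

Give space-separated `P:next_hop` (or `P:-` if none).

Op 1: best P0=- P1=NH1
Op 2: best P0=NH2 P1=NH1
Op 3: best P0=NH2 P1=-
Op 4: best P0=NH2 P1=-
Op 5: best P0=NH2 P1=-
Op 6: best P0=NH2 P1=NH2
Op 7: best P0=NH2 P1=NH2
Op 8: best P0=NH2 P1=NH2
Op 9: best P0=NH2 P1=NH2
Op 10: best P0=NH2 P1=NH1
Op 11: best P0=NH2 P1=NH2
Op 12: best P0=NH1 P1=NH2

Answer: P0:NH1 P1:NH2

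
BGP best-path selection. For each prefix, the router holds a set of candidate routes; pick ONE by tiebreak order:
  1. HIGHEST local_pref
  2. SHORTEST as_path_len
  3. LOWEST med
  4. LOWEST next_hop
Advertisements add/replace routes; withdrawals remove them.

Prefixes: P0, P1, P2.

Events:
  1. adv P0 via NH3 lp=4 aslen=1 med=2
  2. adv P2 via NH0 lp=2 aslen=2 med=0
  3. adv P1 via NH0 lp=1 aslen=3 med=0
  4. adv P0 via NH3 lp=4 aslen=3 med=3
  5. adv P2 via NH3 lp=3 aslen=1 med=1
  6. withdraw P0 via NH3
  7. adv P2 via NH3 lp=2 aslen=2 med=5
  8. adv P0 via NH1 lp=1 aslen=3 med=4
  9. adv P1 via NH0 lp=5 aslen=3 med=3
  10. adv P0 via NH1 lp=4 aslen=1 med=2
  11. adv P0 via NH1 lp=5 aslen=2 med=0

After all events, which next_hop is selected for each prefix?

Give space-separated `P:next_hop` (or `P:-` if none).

Op 1: best P0=NH3 P1=- P2=-
Op 2: best P0=NH3 P1=- P2=NH0
Op 3: best P0=NH3 P1=NH0 P2=NH0
Op 4: best P0=NH3 P1=NH0 P2=NH0
Op 5: best P0=NH3 P1=NH0 P2=NH3
Op 6: best P0=- P1=NH0 P2=NH3
Op 7: best P0=- P1=NH0 P2=NH0
Op 8: best P0=NH1 P1=NH0 P2=NH0
Op 9: best P0=NH1 P1=NH0 P2=NH0
Op 10: best P0=NH1 P1=NH0 P2=NH0
Op 11: best P0=NH1 P1=NH0 P2=NH0

Answer: P0:NH1 P1:NH0 P2:NH0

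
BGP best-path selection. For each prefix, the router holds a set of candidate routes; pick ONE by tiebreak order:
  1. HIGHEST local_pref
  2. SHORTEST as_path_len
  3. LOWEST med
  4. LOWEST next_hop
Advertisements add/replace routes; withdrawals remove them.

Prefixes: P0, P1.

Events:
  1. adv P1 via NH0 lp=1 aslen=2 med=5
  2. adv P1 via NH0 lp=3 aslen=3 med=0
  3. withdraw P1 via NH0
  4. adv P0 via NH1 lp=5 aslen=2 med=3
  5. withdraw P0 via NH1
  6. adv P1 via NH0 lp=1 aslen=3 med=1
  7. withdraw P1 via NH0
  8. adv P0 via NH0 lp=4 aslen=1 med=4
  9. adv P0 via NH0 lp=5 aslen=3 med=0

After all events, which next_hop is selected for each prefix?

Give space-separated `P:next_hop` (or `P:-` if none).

Op 1: best P0=- P1=NH0
Op 2: best P0=- P1=NH0
Op 3: best P0=- P1=-
Op 4: best P0=NH1 P1=-
Op 5: best P0=- P1=-
Op 6: best P0=- P1=NH0
Op 7: best P0=- P1=-
Op 8: best P0=NH0 P1=-
Op 9: best P0=NH0 P1=-

Answer: P0:NH0 P1:-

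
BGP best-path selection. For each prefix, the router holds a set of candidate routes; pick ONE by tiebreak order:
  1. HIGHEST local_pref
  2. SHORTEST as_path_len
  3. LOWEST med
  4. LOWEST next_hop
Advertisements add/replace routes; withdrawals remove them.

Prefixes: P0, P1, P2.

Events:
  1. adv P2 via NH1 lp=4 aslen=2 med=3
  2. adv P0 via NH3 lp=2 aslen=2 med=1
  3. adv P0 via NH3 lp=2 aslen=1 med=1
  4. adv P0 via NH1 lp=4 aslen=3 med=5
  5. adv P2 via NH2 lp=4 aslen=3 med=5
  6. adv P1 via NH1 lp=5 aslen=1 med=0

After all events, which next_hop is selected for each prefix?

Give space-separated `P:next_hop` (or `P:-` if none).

Op 1: best P0=- P1=- P2=NH1
Op 2: best P0=NH3 P1=- P2=NH1
Op 3: best P0=NH3 P1=- P2=NH1
Op 4: best P0=NH1 P1=- P2=NH1
Op 5: best P0=NH1 P1=- P2=NH1
Op 6: best P0=NH1 P1=NH1 P2=NH1

Answer: P0:NH1 P1:NH1 P2:NH1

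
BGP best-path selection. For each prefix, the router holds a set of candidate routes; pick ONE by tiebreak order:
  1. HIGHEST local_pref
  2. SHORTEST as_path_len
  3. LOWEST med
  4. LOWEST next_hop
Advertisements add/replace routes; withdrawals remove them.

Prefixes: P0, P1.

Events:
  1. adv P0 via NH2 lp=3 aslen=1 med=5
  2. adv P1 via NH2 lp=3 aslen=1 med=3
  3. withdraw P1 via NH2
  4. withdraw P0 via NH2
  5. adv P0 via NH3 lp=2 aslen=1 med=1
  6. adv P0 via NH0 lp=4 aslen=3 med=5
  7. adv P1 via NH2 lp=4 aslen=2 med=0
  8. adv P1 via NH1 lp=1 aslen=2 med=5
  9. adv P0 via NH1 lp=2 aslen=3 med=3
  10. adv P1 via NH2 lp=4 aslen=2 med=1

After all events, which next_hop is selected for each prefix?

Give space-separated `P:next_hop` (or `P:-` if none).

Answer: P0:NH0 P1:NH2

Derivation:
Op 1: best P0=NH2 P1=-
Op 2: best P0=NH2 P1=NH2
Op 3: best P0=NH2 P1=-
Op 4: best P0=- P1=-
Op 5: best P0=NH3 P1=-
Op 6: best P0=NH0 P1=-
Op 7: best P0=NH0 P1=NH2
Op 8: best P0=NH0 P1=NH2
Op 9: best P0=NH0 P1=NH2
Op 10: best P0=NH0 P1=NH2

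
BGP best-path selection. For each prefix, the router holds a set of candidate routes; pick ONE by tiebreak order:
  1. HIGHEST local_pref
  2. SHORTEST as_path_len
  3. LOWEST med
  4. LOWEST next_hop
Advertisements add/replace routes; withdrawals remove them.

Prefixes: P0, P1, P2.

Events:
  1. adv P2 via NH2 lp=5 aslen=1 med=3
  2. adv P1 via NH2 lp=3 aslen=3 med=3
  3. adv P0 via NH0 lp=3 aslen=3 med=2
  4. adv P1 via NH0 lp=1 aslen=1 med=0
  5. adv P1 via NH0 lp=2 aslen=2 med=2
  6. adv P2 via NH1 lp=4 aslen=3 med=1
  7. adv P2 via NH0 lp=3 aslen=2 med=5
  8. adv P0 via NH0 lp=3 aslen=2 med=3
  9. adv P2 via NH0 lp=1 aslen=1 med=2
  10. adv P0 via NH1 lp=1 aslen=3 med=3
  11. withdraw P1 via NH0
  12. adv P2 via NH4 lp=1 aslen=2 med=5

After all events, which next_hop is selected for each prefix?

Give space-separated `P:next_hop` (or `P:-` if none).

Op 1: best P0=- P1=- P2=NH2
Op 2: best P0=- P1=NH2 P2=NH2
Op 3: best P0=NH0 P1=NH2 P2=NH2
Op 4: best P0=NH0 P1=NH2 P2=NH2
Op 5: best P0=NH0 P1=NH2 P2=NH2
Op 6: best P0=NH0 P1=NH2 P2=NH2
Op 7: best P0=NH0 P1=NH2 P2=NH2
Op 8: best P0=NH0 P1=NH2 P2=NH2
Op 9: best P0=NH0 P1=NH2 P2=NH2
Op 10: best P0=NH0 P1=NH2 P2=NH2
Op 11: best P0=NH0 P1=NH2 P2=NH2
Op 12: best P0=NH0 P1=NH2 P2=NH2

Answer: P0:NH0 P1:NH2 P2:NH2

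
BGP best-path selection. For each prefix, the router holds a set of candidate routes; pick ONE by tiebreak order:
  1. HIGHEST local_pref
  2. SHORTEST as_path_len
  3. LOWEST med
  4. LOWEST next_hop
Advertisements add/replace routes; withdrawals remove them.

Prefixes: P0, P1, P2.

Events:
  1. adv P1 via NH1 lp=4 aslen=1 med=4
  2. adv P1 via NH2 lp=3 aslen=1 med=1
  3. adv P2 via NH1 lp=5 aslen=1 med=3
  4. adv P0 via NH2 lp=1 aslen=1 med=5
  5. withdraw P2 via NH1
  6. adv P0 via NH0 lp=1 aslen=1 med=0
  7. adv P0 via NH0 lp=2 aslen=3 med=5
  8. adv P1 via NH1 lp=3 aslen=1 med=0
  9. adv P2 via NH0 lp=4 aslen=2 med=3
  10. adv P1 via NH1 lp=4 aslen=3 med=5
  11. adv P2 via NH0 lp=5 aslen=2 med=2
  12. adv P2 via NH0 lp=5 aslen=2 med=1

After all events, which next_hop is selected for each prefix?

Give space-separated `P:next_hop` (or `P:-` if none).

Answer: P0:NH0 P1:NH1 P2:NH0

Derivation:
Op 1: best P0=- P1=NH1 P2=-
Op 2: best P0=- P1=NH1 P2=-
Op 3: best P0=- P1=NH1 P2=NH1
Op 4: best P0=NH2 P1=NH1 P2=NH1
Op 5: best P0=NH2 P1=NH1 P2=-
Op 6: best P0=NH0 P1=NH1 P2=-
Op 7: best P0=NH0 P1=NH1 P2=-
Op 8: best P0=NH0 P1=NH1 P2=-
Op 9: best P0=NH0 P1=NH1 P2=NH0
Op 10: best P0=NH0 P1=NH1 P2=NH0
Op 11: best P0=NH0 P1=NH1 P2=NH0
Op 12: best P0=NH0 P1=NH1 P2=NH0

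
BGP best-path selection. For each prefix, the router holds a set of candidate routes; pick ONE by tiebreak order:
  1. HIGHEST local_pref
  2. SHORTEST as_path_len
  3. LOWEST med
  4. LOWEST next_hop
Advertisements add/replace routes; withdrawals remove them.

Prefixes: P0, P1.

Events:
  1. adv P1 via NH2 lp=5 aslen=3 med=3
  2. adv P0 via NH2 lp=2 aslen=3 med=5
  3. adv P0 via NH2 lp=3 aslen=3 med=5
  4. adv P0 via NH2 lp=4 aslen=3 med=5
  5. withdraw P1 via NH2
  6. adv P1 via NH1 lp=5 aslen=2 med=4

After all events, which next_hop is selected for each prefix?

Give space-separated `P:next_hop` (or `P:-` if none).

Op 1: best P0=- P1=NH2
Op 2: best P0=NH2 P1=NH2
Op 3: best P0=NH2 P1=NH2
Op 4: best P0=NH2 P1=NH2
Op 5: best P0=NH2 P1=-
Op 6: best P0=NH2 P1=NH1

Answer: P0:NH2 P1:NH1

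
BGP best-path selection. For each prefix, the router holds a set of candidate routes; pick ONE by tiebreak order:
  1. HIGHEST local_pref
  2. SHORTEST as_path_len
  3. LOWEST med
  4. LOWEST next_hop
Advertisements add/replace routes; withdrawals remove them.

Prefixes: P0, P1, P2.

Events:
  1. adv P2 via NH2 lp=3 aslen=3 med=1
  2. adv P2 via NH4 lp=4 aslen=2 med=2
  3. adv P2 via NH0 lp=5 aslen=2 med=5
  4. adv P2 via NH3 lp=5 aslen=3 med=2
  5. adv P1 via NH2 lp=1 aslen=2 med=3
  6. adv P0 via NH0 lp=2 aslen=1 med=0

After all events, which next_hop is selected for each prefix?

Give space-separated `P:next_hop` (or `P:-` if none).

Answer: P0:NH0 P1:NH2 P2:NH0

Derivation:
Op 1: best P0=- P1=- P2=NH2
Op 2: best P0=- P1=- P2=NH4
Op 3: best P0=- P1=- P2=NH0
Op 4: best P0=- P1=- P2=NH0
Op 5: best P0=- P1=NH2 P2=NH0
Op 6: best P0=NH0 P1=NH2 P2=NH0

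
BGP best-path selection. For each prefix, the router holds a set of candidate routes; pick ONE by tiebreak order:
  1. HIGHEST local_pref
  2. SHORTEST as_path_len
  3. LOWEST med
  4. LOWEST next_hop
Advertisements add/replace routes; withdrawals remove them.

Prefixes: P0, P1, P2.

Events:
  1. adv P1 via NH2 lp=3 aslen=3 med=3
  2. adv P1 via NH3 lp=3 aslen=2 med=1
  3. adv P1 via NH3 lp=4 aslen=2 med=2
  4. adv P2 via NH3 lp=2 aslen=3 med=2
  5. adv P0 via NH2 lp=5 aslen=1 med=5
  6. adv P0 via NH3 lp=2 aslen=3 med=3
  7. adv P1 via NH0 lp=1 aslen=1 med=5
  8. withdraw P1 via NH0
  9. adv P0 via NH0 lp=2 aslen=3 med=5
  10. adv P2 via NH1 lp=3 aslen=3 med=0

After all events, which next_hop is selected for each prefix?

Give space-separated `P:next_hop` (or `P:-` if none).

Answer: P0:NH2 P1:NH3 P2:NH1

Derivation:
Op 1: best P0=- P1=NH2 P2=-
Op 2: best P0=- P1=NH3 P2=-
Op 3: best P0=- P1=NH3 P2=-
Op 4: best P0=- P1=NH3 P2=NH3
Op 5: best P0=NH2 P1=NH3 P2=NH3
Op 6: best P0=NH2 P1=NH3 P2=NH3
Op 7: best P0=NH2 P1=NH3 P2=NH3
Op 8: best P0=NH2 P1=NH3 P2=NH3
Op 9: best P0=NH2 P1=NH3 P2=NH3
Op 10: best P0=NH2 P1=NH3 P2=NH1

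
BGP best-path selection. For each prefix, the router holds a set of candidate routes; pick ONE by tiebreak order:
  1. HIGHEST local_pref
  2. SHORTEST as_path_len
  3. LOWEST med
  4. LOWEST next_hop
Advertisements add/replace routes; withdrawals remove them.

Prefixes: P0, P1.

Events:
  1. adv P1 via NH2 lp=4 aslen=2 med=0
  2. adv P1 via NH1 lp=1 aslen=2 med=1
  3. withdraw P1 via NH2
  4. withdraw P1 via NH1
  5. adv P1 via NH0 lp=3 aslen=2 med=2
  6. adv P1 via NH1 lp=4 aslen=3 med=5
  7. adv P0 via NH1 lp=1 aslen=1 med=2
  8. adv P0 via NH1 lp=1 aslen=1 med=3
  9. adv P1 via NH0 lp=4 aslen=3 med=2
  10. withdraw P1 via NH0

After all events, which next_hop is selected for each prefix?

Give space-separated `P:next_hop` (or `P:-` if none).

Op 1: best P0=- P1=NH2
Op 2: best P0=- P1=NH2
Op 3: best P0=- P1=NH1
Op 4: best P0=- P1=-
Op 5: best P0=- P1=NH0
Op 6: best P0=- P1=NH1
Op 7: best P0=NH1 P1=NH1
Op 8: best P0=NH1 P1=NH1
Op 9: best P0=NH1 P1=NH0
Op 10: best P0=NH1 P1=NH1

Answer: P0:NH1 P1:NH1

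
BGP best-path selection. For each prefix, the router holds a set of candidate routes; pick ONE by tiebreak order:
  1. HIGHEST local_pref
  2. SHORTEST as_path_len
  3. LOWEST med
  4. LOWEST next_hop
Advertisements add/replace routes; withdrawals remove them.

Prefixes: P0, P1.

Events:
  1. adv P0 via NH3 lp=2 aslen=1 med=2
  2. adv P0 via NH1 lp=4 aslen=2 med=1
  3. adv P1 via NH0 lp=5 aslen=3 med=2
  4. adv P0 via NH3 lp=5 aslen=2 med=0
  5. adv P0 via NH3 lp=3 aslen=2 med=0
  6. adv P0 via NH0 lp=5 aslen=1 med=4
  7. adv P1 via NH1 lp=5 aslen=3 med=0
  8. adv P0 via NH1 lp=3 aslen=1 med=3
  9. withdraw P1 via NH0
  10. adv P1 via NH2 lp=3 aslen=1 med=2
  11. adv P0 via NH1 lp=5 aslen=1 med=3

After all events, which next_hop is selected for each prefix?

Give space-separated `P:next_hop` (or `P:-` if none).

Op 1: best P0=NH3 P1=-
Op 2: best P0=NH1 P1=-
Op 3: best P0=NH1 P1=NH0
Op 4: best P0=NH3 P1=NH0
Op 5: best P0=NH1 P1=NH0
Op 6: best P0=NH0 P1=NH0
Op 7: best P0=NH0 P1=NH1
Op 8: best P0=NH0 P1=NH1
Op 9: best P0=NH0 P1=NH1
Op 10: best P0=NH0 P1=NH1
Op 11: best P0=NH1 P1=NH1

Answer: P0:NH1 P1:NH1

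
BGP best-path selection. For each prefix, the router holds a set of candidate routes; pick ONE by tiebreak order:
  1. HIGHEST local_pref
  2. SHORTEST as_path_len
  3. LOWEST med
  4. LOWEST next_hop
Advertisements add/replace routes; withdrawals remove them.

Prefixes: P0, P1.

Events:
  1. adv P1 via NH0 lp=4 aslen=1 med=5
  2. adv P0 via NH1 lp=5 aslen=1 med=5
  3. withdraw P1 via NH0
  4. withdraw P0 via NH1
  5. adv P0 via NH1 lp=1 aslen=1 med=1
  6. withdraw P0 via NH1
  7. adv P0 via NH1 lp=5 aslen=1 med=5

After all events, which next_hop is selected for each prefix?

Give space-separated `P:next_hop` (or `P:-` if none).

Answer: P0:NH1 P1:-

Derivation:
Op 1: best P0=- P1=NH0
Op 2: best P0=NH1 P1=NH0
Op 3: best P0=NH1 P1=-
Op 4: best P0=- P1=-
Op 5: best P0=NH1 P1=-
Op 6: best P0=- P1=-
Op 7: best P0=NH1 P1=-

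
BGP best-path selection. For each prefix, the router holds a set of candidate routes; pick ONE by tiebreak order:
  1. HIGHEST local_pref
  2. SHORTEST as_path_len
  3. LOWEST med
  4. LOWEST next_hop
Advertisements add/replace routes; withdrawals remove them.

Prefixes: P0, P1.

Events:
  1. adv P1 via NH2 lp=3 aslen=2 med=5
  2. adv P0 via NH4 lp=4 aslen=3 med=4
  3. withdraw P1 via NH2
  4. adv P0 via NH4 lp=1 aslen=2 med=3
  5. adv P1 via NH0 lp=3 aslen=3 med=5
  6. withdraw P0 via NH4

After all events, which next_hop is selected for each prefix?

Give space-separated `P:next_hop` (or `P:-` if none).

Answer: P0:- P1:NH0

Derivation:
Op 1: best P0=- P1=NH2
Op 2: best P0=NH4 P1=NH2
Op 3: best P0=NH4 P1=-
Op 4: best P0=NH4 P1=-
Op 5: best P0=NH4 P1=NH0
Op 6: best P0=- P1=NH0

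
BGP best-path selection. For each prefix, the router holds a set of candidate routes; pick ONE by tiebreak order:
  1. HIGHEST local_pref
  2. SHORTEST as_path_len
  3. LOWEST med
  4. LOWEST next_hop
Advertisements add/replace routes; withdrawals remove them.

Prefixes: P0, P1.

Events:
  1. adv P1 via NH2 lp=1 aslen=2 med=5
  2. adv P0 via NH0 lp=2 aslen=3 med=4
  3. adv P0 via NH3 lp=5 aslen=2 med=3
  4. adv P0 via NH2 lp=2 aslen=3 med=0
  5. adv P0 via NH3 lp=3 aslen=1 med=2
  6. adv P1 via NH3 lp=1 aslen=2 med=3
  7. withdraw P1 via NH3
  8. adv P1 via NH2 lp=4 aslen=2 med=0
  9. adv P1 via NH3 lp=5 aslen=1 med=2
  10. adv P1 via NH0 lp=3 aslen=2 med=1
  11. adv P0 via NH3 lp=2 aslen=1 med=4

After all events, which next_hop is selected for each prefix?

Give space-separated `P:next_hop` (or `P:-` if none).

Answer: P0:NH3 P1:NH3

Derivation:
Op 1: best P0=- P1=NH2
Op 2: best P0=NH0 P1=NH2
Op 3: best P0=NH3 P1=NH2
Op 4: best P0=NH3 P1=NH2
Op 5: best P0=NH3 P1=NH2
Op 6: best P0=NH3 P1=NH3
Op 7: best P0=NH3 P1=NH2
Op 8: best P0=NH3 P1=NH2
Op 9: best P0=NH3 P1=NH3
Op 10: best P0=NH3 P1=NH3
Op 11: best P0=NH3 P1=NH3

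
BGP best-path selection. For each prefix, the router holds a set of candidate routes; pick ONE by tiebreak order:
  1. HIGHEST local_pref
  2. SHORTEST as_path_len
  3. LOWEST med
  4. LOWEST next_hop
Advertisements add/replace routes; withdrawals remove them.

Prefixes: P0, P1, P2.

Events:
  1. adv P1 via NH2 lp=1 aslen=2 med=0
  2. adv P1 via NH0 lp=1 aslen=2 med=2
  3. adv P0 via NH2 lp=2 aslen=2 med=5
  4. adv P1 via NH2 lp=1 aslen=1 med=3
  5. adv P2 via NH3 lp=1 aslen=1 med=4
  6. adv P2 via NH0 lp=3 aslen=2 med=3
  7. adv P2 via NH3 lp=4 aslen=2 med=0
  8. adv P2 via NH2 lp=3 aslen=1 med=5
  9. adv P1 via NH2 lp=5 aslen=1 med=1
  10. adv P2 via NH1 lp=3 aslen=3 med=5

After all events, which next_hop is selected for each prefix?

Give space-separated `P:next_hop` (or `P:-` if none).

Answer: P0:NH2 P1:NH2 P2:NH3

Derivation:
Op 1: best P0=- P1=NH2 P2=-
Op 2: best P0=- P1=NH2 P2=-
Op 3: best P0=NH2 P1=NH2 P2=-
Op 4: best P0=NH2 P1=NH2 P2=-
Op 5: best P0=NH2 P1=NH2 P2=NH3
Op 6: best P0=NH2 P1=NH2 P2=NH0
Op 7: best P0=NH2 P1=NH2 P2=NH3
Op 8: best P0=NH2 P1=NH2 P2=NH3
Op 9: best P0=NH2 P1=NH2 P2=NH3
Op 10: best P0=NH2 P1=NH2 P2=NH3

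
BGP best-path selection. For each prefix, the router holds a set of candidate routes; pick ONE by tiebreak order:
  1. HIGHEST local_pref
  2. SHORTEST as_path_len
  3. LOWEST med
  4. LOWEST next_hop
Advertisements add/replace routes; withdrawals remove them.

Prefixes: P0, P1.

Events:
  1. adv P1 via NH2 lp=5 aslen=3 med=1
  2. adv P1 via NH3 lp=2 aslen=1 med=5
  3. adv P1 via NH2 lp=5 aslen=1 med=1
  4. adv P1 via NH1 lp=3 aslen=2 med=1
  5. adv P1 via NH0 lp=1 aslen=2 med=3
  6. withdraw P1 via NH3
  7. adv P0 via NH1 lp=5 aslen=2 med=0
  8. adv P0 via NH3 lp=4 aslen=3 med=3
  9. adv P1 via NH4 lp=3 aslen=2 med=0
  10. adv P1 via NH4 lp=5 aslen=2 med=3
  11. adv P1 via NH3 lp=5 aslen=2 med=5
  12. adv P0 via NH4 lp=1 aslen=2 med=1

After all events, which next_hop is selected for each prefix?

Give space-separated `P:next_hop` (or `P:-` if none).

Answer: P0:NH1 P1:NH2

Derivation:
Op 1: best P0=- P1=NH2
Op 2: best P0=- P1=NH2
Op 3: best P0=- P1=NH2
Op 4: best P0=- P1=NH2
Op 5: best P0=- P1=NH2
Op 6: best P0=- P1=NH2
Op 7: best P0=NH1 P1=NH2
Op 8: best P0=NH1 P1=NH2
Op 9: best P0=NH1 P1=NH2
Op 10: best P0=NH1 P1=NH2
Op 11: best P0=NH1 P1=NH2
Op 12: best P0=NH1 P1=NH2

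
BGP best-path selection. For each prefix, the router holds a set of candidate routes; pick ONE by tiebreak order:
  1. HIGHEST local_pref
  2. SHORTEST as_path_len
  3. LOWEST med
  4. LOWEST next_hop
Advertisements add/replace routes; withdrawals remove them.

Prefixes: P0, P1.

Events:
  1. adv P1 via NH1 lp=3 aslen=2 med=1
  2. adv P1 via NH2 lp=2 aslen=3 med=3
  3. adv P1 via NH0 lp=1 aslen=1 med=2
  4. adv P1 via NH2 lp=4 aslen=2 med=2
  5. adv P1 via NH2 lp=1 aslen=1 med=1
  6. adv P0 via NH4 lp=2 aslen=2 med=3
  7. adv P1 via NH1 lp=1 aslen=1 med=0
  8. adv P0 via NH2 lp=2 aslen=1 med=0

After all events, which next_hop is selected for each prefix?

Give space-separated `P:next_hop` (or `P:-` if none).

Answer: P0:NH2 P1:NH1

Derivation:
Op 1: best P0=- P1=NH1
Op 2: best P0=- P1=NH1
Op 3: best P0=- P1=NH1
Op 4: best P0=- P1=NH2
Op 5: best P0=- P1=NH1
Op 6: best P0=NH4 P1=NH1
Op 7: best P0=NH4 P1=NH1
Op 8: best P0=NH2 P1=NH1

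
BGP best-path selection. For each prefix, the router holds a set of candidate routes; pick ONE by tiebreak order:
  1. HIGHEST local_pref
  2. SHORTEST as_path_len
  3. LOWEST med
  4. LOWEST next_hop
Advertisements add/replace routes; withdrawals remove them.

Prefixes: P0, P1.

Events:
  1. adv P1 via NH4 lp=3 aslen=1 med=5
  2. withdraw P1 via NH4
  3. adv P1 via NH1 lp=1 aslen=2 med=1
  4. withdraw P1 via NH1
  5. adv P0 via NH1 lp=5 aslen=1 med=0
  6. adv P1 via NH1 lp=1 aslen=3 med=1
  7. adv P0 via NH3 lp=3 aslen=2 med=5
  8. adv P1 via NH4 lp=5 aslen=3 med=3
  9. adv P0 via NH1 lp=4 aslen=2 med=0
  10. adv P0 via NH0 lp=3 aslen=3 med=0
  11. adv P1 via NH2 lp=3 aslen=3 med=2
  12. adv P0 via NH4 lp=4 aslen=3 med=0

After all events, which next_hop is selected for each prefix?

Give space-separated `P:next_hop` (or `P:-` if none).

Op 1: best P0=- P1=NH4
Op 2: best P0=- P1=-
Op 3: best P0=- P1=NH1
Op 4: best P0=- P1=-
Op 5: best P0=NH1 P1=-
Op 6: best P0=NH1 P1=NH1
Op 7: best P0=NH1 P1=NH1
Op 8: best P0=NH1 P1=NH4
Op 9: best P0=NH1 P1=NH4
Op 10: best P0=NH1 P1=NH4
Op 11: best P0=NH1 P1=NH4
Op 12: best P0=NH1 P1=NH4

Answer: P0:NH1 P1:NH4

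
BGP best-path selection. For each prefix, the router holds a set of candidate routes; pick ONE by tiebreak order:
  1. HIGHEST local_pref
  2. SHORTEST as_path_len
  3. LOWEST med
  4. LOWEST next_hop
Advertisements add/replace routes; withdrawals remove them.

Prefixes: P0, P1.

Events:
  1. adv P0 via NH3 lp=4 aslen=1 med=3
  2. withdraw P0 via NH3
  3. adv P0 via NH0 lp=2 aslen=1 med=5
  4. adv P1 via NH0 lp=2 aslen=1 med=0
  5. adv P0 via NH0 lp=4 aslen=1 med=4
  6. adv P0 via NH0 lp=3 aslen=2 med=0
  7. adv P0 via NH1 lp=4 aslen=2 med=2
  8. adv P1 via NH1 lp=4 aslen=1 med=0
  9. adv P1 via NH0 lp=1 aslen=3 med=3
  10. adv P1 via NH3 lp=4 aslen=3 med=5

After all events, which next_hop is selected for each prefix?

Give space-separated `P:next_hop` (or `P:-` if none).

Op 1: best P0=NH3 P1=-
Op 2: best P0=- P1=-
Op 3: best P0=NH0 P1=-
Op 4: best P0=NH0 P1=NH0
Op 5: best P0=NH0 P1=NH0
Op 6: best P0=NH0 P1=NH0
Op 7: best P0=NH1 P1=NH0
Op 8: best P0=NH1 P1=NH1
Op 9: best P0=NH1 P1=NH1
Op 10: best P0=NH1 P1=NH1

Answer: P0:NH1 P1:NH1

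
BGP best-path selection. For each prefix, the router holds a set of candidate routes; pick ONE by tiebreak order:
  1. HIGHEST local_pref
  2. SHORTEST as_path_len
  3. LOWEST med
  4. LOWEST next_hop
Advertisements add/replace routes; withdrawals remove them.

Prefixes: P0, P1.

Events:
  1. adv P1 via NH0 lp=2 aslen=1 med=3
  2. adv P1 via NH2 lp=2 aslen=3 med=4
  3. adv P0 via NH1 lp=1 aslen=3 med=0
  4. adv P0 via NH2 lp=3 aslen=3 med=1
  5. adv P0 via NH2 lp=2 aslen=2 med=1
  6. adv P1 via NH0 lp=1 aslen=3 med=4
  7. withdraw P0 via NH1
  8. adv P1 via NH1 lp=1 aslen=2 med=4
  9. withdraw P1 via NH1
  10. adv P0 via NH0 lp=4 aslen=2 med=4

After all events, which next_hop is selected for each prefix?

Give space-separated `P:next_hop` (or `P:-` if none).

Answer: P0:NH0 P1:NH2

Derivation:
Op 1: best P0=- P1=NH0
Op 2: best P0=- P1=NH0
Op 3: best P0=NH1 P1=NH0
Op 4: best P0=NH2 P1=NH0
Op 5: best P0=NH2 P1=NH0
Op 6: best P0=NH2 P1=NH2
Op 7: best P0=NH2 P1=NH2
Op 8: best P0=NH2 P1=NH2
Op 9: best P0=NH2 P1=NH2
Op 10: best P0=NH0 P1=NH2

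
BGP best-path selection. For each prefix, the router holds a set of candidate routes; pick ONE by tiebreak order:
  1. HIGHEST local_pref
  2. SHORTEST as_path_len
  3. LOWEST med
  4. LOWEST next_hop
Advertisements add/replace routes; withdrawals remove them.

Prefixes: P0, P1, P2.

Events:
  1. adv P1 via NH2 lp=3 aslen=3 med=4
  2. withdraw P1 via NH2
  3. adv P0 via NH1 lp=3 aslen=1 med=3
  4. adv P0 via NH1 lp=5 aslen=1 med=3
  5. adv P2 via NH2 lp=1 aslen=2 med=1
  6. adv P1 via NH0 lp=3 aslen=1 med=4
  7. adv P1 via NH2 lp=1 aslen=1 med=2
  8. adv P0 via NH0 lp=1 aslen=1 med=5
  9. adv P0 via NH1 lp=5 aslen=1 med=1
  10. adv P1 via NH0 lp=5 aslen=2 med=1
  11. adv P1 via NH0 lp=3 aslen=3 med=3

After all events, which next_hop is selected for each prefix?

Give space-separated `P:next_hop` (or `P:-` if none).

Answer: P0:NH1 P1:NH0 P2:NH2

Derivation:
Op 1: best P0=- P1=NH2 P2=-
Op 2: best P0=- P1=- P2=-
Op 3: best P0=NH1 P1=- P2=-
Op 4: best P0=NH1 P1=- P2=-
Op 5: best P0=NH1 P1=- P2=NH2
Op 6: best P0=NH1 P1=NH0 P2=NH2
Op 7: best P0=NH1 P1=NH0 P2=NH2
Op 8: best P0=NH1 P1=NH0 P2=NH2
Op 9: best P0=NH1 P1=NH0 P2=NH2
Op 10: best P0=NH1 P1=NH0 P2=NH2
Op 11: best P0=NH1 P1=NH0 P2=NH2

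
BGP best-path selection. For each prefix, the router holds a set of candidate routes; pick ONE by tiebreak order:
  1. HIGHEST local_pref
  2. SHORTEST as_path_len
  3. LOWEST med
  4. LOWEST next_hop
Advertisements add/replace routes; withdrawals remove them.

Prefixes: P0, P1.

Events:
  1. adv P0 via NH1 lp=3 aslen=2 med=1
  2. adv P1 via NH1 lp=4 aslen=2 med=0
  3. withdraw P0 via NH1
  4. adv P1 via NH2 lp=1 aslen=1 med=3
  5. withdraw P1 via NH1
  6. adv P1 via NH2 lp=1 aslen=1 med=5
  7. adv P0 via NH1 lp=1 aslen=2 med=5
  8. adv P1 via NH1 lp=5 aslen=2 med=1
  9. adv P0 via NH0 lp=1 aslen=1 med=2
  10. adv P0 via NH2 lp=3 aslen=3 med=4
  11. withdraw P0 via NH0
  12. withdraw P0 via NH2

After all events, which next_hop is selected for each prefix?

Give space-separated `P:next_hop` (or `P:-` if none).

Op 1: best P0=NH1 P1=-
Op 2: best P0=NH1 P1=NH1
Op 3: best P0=- P1=NH1
Op 4: best P0=- P1=NH1
Op 5: best P0=- P1=NH2
Op 6: best P0=- P1=NH2
Op 7: best P0=NH1 P1=NH2
Op 8: best P0=NH1 P1=NH1
Op 9: best P0=NH0 P1=NH1
Op 10: best P0=NH2 P1=NH1
Op 11: best P0=NH2 P1=NH1
Op 12: best P0=NH1 P1=NH1

Answer: P0:NH1 P1:NH1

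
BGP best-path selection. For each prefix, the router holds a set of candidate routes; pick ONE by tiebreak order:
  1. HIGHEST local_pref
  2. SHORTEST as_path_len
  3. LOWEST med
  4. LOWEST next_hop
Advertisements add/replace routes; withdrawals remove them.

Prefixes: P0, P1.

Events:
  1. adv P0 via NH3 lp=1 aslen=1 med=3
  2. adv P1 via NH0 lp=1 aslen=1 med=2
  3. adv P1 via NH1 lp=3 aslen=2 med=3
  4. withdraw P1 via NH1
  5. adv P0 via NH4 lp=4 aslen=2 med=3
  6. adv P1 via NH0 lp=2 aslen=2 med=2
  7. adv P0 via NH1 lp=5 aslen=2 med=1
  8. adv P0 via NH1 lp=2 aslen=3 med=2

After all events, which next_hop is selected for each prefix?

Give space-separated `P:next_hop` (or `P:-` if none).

Op 1: best P0=NH3 P1=-
Op 2: best P0=NH3 P1=NH0
Op 3: best P0=NH3 P1=NH1
Op 4: best P0=NH3 P1=NH0
Op 5: best P0=NH4 P1=NH0
Op 6: best P0=NH4 P1=NH0
Op 7: best P0=NH1 P1=NH0
Op 8: best P0=NH4 P1=NH0

Answer: P0:NH4 P1:NH0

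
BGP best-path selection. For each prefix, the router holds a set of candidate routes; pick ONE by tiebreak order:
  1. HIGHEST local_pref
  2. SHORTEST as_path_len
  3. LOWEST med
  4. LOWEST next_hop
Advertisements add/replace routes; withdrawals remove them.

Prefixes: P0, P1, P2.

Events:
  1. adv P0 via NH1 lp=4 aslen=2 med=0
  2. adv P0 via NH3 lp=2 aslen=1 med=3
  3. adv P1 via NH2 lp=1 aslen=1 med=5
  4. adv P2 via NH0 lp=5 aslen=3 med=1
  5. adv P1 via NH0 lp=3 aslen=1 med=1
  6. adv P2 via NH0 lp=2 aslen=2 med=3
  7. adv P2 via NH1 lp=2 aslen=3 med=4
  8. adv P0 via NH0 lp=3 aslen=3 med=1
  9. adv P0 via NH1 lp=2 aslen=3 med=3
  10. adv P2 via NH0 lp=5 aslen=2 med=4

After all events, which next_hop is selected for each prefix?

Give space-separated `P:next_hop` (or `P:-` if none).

Op 1: best P0=NH1 P1=- P2=-
Op 2: best P0=NH1 P1=- P2=-
Op 3: best P0=NH1 P1=NH2 P2=-
Op 4: best P0=NH1 P1=NH2 P2=NH0
Op 5: best P0=NH1 P1=NH0 P2=NH0
Op 6: best P0=NH1 P1=NH0 P2=NH0
Op 7: best P0=NH1 P1=NH0 P2=NH0
Op 8: best P0=NH1 P1=NH0 P2=NH0
Op 9: best P0=NH0 P1=NH0 P2=NH0
Op 10: best P0=NH0 P1=NH0 P2=NH0

Answer: P0:NH0 P1:NH0 P2:NH0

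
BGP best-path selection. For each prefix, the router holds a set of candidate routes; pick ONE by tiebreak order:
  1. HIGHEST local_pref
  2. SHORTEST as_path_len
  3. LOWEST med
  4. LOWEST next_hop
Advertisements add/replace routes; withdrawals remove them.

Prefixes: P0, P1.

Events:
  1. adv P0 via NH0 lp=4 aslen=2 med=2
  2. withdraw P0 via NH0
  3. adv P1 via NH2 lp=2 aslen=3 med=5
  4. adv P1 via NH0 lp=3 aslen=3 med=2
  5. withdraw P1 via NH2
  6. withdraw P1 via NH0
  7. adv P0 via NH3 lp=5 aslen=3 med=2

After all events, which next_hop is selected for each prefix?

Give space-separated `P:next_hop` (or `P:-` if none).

Answer: P0:NH3 P1:-

Derivation:
Op 1: best P0=NH0 P1=-
Op 2: best P0=- P1=-
Op 3: best P0=- P1=NH2
Op 4: best P0=- P1=NH0
Op 5: best P0=- P1=NH0
Op 6: best P0=- P1=-
Op 7: best P0=NH3 P1=-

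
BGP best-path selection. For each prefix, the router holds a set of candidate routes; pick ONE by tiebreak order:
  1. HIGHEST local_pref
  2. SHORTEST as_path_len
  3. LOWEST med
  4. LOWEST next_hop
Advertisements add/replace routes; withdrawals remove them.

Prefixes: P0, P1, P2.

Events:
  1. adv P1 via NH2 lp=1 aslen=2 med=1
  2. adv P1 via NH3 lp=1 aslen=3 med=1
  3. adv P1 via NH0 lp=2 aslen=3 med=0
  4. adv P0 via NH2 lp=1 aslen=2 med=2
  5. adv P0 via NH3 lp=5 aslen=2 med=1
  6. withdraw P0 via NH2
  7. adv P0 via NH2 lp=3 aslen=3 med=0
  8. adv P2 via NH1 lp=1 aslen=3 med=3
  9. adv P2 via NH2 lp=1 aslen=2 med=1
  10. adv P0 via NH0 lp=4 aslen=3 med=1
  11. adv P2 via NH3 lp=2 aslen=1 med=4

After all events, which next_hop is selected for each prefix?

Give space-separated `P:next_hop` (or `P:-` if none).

Op 1: best P0=- P1=NH2 P2=-
Op 2: best P0=- P1=NH2 P2=-
Op 3: best P0=- P1=NH0 P2=-
Op 4: best P0=NH2 P1=NH0 P2=-
Op 5: best P0=NH3 P1=NH0 P2=-
Op 6: best P0=NH3 P1=NH0 P2=-
Op 7: best P0=NH3 P1=NH0 P2=-
Op 8: best P0=NH3 P1=NH0 P2=NH1
Op 9: best P0=NH3 P1=NH0 P2=NH2
Op 10: best P0=NH3 P1=NH0 P2=NH2
Op 11: best P0=NH3 P1=NH0 P2=NH3

Answer: P0:NH3 P1:NH0 P2:NH3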